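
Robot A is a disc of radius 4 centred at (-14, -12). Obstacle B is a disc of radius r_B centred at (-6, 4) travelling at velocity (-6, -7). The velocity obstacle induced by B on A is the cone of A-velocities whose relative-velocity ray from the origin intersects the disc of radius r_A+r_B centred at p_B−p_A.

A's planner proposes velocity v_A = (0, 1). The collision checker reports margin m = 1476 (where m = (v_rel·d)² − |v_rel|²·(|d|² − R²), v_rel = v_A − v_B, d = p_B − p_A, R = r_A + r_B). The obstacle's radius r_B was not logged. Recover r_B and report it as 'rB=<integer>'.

m = 1476
d = (8, 16);  v_rel = (6, 8),  |v_rel|² = 100
v_rel×d = (6)·(16) − (8)·(8) = 32
since m = R²·100 − 32²:  R² = (1024 + 1476) / 100 = 25
R = √25 = 5  ⇒  r_B = 5 − 4 = 1

rB=1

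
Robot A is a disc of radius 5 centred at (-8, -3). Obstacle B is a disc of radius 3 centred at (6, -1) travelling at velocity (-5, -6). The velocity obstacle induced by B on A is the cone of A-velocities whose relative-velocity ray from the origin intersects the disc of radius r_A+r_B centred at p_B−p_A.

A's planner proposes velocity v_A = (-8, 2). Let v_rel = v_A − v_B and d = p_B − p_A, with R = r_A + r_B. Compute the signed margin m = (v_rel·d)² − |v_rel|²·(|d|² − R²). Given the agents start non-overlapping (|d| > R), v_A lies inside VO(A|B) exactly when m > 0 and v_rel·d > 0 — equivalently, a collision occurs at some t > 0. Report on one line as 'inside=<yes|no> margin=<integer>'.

d = (14, 2),  |d|² = 200;  R = 5+3 = 8,  c = 200−8² = 136
v_rel = (-3, 8),  |v_rel|² = 73;  v_rel·d = (-3)·(14) + (8)·(2) = -26
73·t² + 52·t + 136 = 0  ⇒  m = (-26)² − 73·136 = -9252
m = -9252 < 0,  v_rel·d = -26 < 0  ⇒  outside

inside=no margin=-9252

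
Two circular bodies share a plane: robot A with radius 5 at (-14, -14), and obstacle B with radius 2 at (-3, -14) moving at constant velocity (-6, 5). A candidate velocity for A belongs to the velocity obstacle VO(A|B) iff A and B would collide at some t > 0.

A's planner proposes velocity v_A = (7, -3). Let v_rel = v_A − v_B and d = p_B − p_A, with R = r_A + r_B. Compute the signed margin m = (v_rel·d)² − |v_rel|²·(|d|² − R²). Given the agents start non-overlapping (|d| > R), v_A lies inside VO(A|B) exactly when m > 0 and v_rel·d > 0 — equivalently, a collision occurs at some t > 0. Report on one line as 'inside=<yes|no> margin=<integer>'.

d = (11, 0),  |d|² = 121;  R = 5+2 = 7,  c = 121−7² = 72
v_rel = (13, -8),  |v_rel|² = 233;  v_rel·d = (13)·(11) + (-8)·(0) = 143
233·t² − 286·t + 72 = 0  ⇒  m = 143² − 233·72 = 3673
m = 3673 > 0,  v_rel·d = 143 > 0  ⇒  inside

inside=yes margin=3673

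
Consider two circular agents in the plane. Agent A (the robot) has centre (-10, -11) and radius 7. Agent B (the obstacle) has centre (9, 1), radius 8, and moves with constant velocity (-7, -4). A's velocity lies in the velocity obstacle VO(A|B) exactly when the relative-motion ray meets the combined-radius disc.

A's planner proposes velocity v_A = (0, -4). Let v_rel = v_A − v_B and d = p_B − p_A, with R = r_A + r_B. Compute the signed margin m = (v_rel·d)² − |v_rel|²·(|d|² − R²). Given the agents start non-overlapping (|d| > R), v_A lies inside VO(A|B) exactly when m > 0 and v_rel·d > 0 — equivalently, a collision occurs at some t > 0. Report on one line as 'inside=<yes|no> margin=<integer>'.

d = (19, 12),  |d|² = 505;  R = 7+8 = 15,  c = 505−15² = 280
v_rel = (7, 0),  |v_rel|² = 49;  v_rel·d = (7)·(19) + (0)·(12) = 133
49·t² − 266·t + 280 = 0  ⇒  m = 133² − 49·280 = 3969
m = 3969 > 0,  v_rel·d = 133 > 0  ⇒  inside

inside=yes margin=3969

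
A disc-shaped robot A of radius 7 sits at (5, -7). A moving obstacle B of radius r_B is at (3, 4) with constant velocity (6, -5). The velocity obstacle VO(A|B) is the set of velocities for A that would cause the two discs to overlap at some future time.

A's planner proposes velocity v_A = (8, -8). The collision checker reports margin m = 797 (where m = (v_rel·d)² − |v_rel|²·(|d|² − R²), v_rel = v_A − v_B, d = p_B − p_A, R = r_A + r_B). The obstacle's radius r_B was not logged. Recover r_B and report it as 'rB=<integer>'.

m = 797
d = (-2, 11);  v_rel = (2, -3),  |v_rel|² = 13
v_rel×d = (2)·(11) − (-3)·(-2) = 16
since m = R²·13 − 16²:  R² = (256 + 797) / 13 = 81
R = √81 = 9  ⇒  r_B = 9 − 7 = 2

rB=2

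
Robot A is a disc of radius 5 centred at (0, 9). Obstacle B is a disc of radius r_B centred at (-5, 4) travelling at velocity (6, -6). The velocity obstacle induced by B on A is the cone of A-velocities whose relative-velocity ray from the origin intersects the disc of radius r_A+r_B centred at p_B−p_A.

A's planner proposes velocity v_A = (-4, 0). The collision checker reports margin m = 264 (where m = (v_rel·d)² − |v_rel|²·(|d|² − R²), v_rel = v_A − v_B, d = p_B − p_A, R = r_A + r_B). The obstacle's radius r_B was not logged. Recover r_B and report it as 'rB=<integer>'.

m = 264
d = (-5, -5);  v_rel = (-10, 6),  |v_rel|² = 136
v_rel×d = (-10)·(-5) − (6)·(-5) = 80
since m = R²·136 − 80²:  R² = (6400 + 264) / 136 = 49
R = √49 = 7  ⇒  r_B = 7 − 5 = 2

rB=2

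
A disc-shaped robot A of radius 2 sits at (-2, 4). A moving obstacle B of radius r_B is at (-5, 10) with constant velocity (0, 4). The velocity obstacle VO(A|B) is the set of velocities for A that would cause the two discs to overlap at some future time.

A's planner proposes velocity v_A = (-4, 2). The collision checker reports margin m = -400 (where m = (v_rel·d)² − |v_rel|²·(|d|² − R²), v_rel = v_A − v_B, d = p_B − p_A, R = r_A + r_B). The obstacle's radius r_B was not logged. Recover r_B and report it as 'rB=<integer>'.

m = -400
d = (-3, 6);  v_rel = (-4, -2),  |v_rel|² = 20
v_rel×d = (-4)·(6) − (-2)·(-3) = -30
since m = R²·20 − (-30)²:  R² = (900 + -400) / 20 = 25
R = √25 = 5  ⇒  r_B = 5 − 2 = 3

rB=3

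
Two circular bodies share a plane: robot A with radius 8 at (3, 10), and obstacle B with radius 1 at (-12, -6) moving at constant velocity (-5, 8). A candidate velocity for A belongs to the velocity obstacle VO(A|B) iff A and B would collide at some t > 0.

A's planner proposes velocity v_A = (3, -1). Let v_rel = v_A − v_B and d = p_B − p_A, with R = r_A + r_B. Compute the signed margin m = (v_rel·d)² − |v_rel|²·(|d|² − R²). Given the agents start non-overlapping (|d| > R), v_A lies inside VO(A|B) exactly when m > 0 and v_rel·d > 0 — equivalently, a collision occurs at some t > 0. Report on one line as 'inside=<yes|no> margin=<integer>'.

d = (-15, -16),  |d|² = 481;  R = 8+1 = 9,  c = 481−9² = 400
v_rel = (8, -9),  |v_rel|² = 145;  v_rel·d = (8)·(-15) + (-9)·(-16) = 24
145·t² − 48·t + 400 = 0  ⇒  m = 24² − 145·400 = -57424
m = -57424 < 0,  v_rel·d = 24 > 0  ⇒  outside

inside=no margin=-57424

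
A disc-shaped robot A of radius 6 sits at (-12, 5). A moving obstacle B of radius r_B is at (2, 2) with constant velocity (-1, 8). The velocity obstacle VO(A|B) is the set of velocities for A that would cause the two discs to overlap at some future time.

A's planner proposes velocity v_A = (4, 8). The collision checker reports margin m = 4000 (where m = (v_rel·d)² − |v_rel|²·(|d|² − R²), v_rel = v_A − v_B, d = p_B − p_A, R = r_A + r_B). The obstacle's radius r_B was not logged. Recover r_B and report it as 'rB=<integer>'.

m = 4000
d = (14, -3);  v_rel = (5, 0),  |v_rel|² = 25
v_rel×d = (5)·(-3) − (0)·(14) = -15
since m = R²·25 − (-15)²:  R² = (225 + 4000) / 25 = 169
R = √169 = 13  ⇒  r_B = 13 − 6 = 7

rB=7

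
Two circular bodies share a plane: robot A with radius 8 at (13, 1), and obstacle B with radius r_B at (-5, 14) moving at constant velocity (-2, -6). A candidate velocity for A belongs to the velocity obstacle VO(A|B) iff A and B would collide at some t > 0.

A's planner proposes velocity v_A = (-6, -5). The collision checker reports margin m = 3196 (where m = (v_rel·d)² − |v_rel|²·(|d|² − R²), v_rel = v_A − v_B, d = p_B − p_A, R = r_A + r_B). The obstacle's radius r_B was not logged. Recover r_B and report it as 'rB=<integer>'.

m = 3196
d = (-18, 13);  v_rel = (-4, 1),  |v_rel|² = 17
v_rel×d = (-4)·(13) − (1)·(-18) = -34
since m = R²·17 − (-34)²:  R² = (1156 + 3196) / 17 = 256
R = √256 = 16  ⇒  r_B = 16 − 8 = 8

rB=8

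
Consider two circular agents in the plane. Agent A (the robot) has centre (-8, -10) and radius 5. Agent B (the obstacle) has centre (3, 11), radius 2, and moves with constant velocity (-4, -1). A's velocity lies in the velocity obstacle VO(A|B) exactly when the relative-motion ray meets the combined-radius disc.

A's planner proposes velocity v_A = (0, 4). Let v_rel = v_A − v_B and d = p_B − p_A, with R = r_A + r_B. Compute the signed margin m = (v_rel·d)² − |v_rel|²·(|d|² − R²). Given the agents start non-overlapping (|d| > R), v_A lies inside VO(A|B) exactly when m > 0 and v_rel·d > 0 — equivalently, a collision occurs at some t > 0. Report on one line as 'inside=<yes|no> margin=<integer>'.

d = (11, 21),  |d|² = 562;  R = 5+2 = 7,  c = 562−7² = 513
v_rel = (4, 5),  |v_rel|² = 41;  v_rel·d = (4)·(11) + (5)·(21) = 149
41·t² − 298·t + 513 = 0  ⇒  m = 149² − 41·513 = 1168
m = 1168 > 0,  v_rel·d = 149 > 0  ⇒  inside

inside=yes margin=1168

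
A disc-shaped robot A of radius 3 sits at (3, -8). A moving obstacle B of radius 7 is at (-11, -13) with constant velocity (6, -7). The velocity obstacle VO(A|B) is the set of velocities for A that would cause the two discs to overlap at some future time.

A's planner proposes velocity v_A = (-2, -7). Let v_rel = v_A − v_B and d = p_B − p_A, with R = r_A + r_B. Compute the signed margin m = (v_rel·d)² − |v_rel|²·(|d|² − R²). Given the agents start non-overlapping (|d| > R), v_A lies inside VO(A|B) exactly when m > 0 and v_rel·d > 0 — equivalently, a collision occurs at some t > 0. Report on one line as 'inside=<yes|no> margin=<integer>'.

d = (-14, -5),  |d|² = 221;  R = 3+7 = 10,  c = 221−10² = 121
v_rel = (-8, 0),  |v_rel|² = 64;  v_rel·d = (-8)·(-14) + (0)·(-5) = 112
64·t² − 224·t + 121 = 0  ⇒  m = 112² − 64·121 = 4800
m = 4800 > 0,  v_rel·d = 112 > 0  ⇒  inside

inside=yes margin=4800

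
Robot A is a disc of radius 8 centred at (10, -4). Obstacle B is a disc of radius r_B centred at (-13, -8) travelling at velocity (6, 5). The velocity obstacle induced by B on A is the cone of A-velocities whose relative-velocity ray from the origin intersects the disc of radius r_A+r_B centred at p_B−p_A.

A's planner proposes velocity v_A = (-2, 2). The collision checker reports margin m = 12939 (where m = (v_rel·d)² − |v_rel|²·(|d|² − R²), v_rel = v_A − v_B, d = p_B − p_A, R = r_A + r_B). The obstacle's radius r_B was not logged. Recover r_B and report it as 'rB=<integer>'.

m = 12939
d = (-23, -4);  v_rel = (-8, -3),  |v_rel|² = 73
v_rel×d = (-8)·(-4) − (-3)·(-23) = -37
since m = R²·73 − (-37)²:  R² = (1369 + 12939) / 73 = 196
R = √196 = 14  ⇒  r_B = 14 − 8 = 6

rB=6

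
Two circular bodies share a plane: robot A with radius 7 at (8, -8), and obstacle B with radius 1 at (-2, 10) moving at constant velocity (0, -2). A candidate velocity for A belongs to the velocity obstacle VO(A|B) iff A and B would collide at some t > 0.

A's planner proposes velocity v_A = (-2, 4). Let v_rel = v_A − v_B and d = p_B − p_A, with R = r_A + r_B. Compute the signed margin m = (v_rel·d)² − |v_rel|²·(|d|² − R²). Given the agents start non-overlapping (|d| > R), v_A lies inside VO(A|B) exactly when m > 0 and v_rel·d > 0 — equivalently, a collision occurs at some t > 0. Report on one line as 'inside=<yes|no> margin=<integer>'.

d = (-10, 18),  |d|² = 424;  R = 7+1 = 8,  c = 424−8² = 360
v_rel = (-2, 6),  |v_rel|² = 40;  v_rel·d = (-2)·(-10) + (6)·(18) = 128
40·t² − 256·t + 360 = 0  ⇒  m = 128² − 40·360 = 1984
m = 1984 > 0,  v_rel·d = 128 > 0  ⇒  inside

inside=yes margin=1984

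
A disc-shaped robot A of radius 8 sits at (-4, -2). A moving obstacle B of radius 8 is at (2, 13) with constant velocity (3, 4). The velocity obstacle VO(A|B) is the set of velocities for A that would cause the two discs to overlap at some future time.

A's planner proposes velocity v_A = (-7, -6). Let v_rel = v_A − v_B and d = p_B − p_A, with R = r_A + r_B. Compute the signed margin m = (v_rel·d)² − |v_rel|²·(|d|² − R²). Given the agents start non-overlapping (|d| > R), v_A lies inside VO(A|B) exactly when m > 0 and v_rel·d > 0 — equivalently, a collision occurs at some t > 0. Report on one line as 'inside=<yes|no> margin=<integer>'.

d = (6, 15),  |d|² = 261;  R = 8+8 = 16,  c = 261−16² = 5
v_rel = (-10, -10),  |v_rel|² = 200;  v_rel·d = (-10)·(6) + (-10)·(15) = -210
200·t² + 420·t + 5 = 0  ⇒  m = (-210)² − 200·5 = 43100
m = 43100 > 0,  v_rel·d = -210 < 0  ⇒  outside

inside=no margin=43100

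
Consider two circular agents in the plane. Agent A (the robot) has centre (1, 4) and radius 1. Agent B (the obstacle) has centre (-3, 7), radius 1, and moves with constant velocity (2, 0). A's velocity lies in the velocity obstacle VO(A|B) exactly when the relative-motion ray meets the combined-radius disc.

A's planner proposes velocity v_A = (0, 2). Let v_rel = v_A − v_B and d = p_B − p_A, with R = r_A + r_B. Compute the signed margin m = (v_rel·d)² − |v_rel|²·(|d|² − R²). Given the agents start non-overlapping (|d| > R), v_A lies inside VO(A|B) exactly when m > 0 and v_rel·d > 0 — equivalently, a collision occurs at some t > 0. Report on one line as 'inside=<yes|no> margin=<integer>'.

d = (-4, 3),  |d|² = 25;  R = 1+1 = 2,  c = 25−2² = 21
v_rel = (-2, 2),  |v_rel|² = 8;  v_rel·d = (-2)·(-4) + (2)·(3) = 14
8·t² − 28·t + 21 = 0  ⇒  m = 14² − 8·21 = 28
m = 28 > 0,  v_rel·d = 14 > 0  ⇒  inside

inside=yes margin=28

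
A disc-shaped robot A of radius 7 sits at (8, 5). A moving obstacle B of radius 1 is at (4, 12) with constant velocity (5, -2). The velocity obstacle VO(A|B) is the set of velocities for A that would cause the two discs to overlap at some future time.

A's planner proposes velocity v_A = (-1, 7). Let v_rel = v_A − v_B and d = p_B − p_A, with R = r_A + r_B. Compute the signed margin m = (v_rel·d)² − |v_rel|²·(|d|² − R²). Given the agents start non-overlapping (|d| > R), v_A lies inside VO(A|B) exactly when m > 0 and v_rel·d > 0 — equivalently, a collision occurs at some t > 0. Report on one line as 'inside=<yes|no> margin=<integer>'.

d = (-4, 7),  |d|² = 65;  R = 7+1 = 8,  c = 65−8² = 1
v_rel = (-6, 9),  |v_rel|² = 117;  v_rel·d = (-6)·(-4) + (9)·(7) = 87
117·t² − 174·t + 1 = 0  ⇒  m = 87² − 117·1 = 7452
m = 7452 > 0,  v_rel·d = 87 > 0  ⇒  inside

inside=yes margin=7452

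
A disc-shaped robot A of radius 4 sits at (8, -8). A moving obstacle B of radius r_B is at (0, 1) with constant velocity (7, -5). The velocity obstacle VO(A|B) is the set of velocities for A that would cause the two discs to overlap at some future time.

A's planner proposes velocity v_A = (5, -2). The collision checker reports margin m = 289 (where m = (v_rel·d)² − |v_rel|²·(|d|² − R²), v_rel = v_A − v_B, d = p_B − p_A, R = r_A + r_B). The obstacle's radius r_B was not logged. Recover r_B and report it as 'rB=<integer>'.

m = 289
d = (-8, 9);  v_rel = (-2, 3),  |v_rel|² = 13
v_rel×d = (-2)·(9) − (3)·(-8) = 6
since m = R²·13 − 6²:  R² = (36 + 289) / 13 = 25
R = √25 = 5  ⇒  r_B = 5 − 4 = 1

rB=1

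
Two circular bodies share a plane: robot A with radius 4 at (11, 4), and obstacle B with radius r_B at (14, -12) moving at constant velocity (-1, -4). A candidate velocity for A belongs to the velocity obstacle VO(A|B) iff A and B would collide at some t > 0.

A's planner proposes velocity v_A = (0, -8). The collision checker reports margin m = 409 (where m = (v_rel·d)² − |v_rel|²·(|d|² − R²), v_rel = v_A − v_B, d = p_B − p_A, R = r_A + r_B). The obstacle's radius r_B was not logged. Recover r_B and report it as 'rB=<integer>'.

m = 409
d = (3, -16);  v_rel = (1, -4),  |v_rel|² = 17
v_rel×d = (1)·(-16) − (-4)·(3) = -4
since m = R²·17 − (-4)²:  R² = (16 + 409) / 17 = 25
R = √25 = 5  ⇒  r_B = 5 − 4 = 1

rB=1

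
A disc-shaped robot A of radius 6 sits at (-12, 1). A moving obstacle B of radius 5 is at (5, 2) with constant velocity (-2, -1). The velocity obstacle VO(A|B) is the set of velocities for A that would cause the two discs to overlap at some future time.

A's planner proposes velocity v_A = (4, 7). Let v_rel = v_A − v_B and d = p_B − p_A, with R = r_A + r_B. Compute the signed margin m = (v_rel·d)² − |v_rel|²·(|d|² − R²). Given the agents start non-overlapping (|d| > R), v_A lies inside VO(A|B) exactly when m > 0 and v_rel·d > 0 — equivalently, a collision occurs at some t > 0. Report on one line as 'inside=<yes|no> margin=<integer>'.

d = (17, 1),  |d|² = 290;  R = 6+5 = 11,  c = 290−11² = 169
v_rel = (6, 8),  |v_rel|² = 100;  v_rel·d = (6)·(17) + (8)·(1) = 110
100·t² − 220·t + 169 = 0  ⇒  m = 110² − 100·169 = -4800
m = -4800 < 0,  v_rel·d = 110 > 0  ⇒  outside

inside=no margin=-4800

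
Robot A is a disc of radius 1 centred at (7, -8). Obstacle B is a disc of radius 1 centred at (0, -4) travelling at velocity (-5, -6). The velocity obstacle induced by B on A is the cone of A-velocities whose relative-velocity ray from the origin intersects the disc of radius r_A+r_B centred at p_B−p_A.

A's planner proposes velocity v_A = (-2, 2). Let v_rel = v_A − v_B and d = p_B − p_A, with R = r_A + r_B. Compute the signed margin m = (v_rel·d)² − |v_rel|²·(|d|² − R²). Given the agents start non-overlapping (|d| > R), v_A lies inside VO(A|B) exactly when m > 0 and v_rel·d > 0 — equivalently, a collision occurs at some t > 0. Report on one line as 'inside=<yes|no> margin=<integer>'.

d = (-7, 4),  |d|² = 65;  R = 1+1 = 2,  c = 65−2² = 61
v_rel = (3, 8),  |v_rel|² = 73;  v_rel·d = (3)·(-7) + (8)·(4) = 11
73·t² − 22·t + 61 = 0  ⇒  m = 11² − 73·61 = -4332
m = -4332 < 0,  v_rel·d = 11 > 0  ⇒  outside

inside=no margin=-4332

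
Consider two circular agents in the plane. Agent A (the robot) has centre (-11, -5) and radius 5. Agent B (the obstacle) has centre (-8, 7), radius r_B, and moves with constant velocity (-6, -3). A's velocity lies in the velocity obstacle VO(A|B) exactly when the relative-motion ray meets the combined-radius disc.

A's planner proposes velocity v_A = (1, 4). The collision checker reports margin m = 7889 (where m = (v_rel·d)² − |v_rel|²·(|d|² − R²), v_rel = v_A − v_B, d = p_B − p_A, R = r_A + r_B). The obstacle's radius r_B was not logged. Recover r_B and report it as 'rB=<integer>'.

m = 7889
d = (3, 12);  v_rel = (7, 7),  |v_rel|² = 98
v_rel×d = (7)·(12) − (7)·(3) = 63
since m = R²·98 − 63²:  R² = (3969 + 7889) / 98 = 121
R = √121 = 11  ⇒  r_B = 11 − 5 = 6

rB=6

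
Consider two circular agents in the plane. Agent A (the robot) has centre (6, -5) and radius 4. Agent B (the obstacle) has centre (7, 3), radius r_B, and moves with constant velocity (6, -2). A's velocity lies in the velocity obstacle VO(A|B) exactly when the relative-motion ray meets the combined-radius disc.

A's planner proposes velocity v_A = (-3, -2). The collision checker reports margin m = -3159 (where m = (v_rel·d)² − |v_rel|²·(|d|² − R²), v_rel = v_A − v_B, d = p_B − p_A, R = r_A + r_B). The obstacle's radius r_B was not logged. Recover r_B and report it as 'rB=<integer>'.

m = -3159
d = (1, 8);  v_rel = (-9, 0),  |v_rel|² = 81
v_rel×d = (-9)·(8) − (0)·(1) = -72
since m = R²·81 − (-72)²:  R² = (5184 + -3159) / 81 = 25
R = √25 = 5  ⇒  r_B = 5 − 4 = 1

rB=1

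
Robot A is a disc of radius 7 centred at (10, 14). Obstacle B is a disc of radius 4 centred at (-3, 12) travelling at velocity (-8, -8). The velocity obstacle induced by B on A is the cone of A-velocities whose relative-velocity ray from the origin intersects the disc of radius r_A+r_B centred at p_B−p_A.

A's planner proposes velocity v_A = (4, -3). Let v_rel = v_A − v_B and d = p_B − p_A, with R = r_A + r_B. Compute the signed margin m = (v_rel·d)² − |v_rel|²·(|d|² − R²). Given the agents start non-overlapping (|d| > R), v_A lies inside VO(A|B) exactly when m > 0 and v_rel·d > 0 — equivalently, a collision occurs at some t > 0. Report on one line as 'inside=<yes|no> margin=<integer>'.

d = (-13, -2),  |d|² = 173;  R = 7+4 = 11,  c = 173−11² = 52
v_rel = (12, 5),  |v_rel|² = 169;  v_rel·d = (12)·(-13) + (5)·(-2) = -166
169·t² + 332·t + 52 = 0  ⇒  m = (-166)² − 169·52 = 18768
m = 18768 > 0,  v_rel·d = -166 < 0  ⇒  outside

inside=no margin=18768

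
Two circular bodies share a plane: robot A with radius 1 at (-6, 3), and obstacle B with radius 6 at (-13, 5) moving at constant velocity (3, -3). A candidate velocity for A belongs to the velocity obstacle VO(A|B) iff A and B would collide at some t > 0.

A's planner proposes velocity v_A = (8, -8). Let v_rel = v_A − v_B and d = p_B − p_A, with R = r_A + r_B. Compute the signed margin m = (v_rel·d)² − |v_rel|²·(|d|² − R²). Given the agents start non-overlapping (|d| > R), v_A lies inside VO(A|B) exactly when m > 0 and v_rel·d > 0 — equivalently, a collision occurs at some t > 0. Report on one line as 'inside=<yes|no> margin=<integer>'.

d = (-7, 2),  |d|² = 53;  R = 1+6 = 7,  c = 53−7² = 4
v_rel = (5, -5),  |v_rel|² = 50;  v_rel·d = (5)·(-7) + (-5)·(2) = -45
50·t² + 90·t + 4 = 0  ⇒  m = (-45)² − 50·4 = 1825
m = 1825 > 0,  v_rel·d = -45 < 0  ⇒  outside

inside=no margin=1825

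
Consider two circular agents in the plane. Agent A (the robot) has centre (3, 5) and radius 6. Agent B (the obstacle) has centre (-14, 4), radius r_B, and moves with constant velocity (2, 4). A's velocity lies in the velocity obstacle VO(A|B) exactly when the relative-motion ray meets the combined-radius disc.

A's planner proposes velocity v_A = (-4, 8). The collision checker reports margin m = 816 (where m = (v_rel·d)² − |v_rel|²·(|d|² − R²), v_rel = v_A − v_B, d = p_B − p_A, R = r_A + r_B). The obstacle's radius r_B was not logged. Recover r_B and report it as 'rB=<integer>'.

m = 816
d = (-17, -1);  v_rel = (-6, 4),  |v_rel|² = 52
v_rel×d = (-6)·(-1) − (4)·(-17) = 74
since m = R²·52 − 74²:  R² = (5476 + 816) / 52 = 121
R = √121 = 11  ⇒  r_B = 11 − 6 = 5

rB=5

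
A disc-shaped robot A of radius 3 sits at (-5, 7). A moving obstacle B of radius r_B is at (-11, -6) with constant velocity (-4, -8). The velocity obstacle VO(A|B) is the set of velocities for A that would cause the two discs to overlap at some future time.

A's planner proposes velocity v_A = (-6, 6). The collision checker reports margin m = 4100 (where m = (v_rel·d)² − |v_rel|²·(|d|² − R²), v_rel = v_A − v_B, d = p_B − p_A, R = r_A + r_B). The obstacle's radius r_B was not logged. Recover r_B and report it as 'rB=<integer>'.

m = 4100
d = (-6, -13);  v_rel = (-2, 14),  |v_rel|² = 200
v_rel×d = (-2)·(-13) − (14)·(-6) = 110
since m = R²·200 − 110²:  R² = (12100 + 4100) / 200 = 81
R = √81 = 9  ⇒  r_B = 9 − 3 = 6

rB=6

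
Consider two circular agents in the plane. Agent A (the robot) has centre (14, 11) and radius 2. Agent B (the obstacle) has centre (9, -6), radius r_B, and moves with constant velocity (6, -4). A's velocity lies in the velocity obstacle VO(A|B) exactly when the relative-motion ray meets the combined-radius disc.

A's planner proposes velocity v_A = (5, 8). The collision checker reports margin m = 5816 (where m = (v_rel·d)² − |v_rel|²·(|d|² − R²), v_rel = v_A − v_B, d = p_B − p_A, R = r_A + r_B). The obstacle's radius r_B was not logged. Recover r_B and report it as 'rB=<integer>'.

m = 5816
d = (-5, -17);  v_rel = (-1, 12),  |v_rel|² = 145
v_rel×d = (-1)·(-17) − (12)·(-5) = 77
since m = R²·145 − 77²:  R² = (5929 + 5816) / 145 = 81
R = √81 = 9  ⇒  r_B = 9 − 2 = 7

rB=7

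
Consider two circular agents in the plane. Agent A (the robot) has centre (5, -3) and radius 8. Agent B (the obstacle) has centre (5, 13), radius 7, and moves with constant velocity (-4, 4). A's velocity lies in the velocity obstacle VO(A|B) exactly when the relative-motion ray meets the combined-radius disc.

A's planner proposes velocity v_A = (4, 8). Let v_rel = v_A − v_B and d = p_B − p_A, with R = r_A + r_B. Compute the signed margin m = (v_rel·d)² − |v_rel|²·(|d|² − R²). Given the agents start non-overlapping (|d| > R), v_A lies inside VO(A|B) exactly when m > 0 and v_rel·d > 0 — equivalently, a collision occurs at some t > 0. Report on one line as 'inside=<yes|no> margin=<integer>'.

d = (0, 16),  |d|² = 256;  R = 8+7 = 15,  c = 256−15² = 31
v_rel = (8, 4),  |v_rel|² = 80;  v_rel·d = (8)·(0) + (4)·(16) = 64
80·t² − 128·t + 31 = 0  ⇒  m = 64² − 80·31 = 1616
m = 1616 > 0,  v_rel·d = 64 > 0  ⇒  inside

inside=yes margin=1616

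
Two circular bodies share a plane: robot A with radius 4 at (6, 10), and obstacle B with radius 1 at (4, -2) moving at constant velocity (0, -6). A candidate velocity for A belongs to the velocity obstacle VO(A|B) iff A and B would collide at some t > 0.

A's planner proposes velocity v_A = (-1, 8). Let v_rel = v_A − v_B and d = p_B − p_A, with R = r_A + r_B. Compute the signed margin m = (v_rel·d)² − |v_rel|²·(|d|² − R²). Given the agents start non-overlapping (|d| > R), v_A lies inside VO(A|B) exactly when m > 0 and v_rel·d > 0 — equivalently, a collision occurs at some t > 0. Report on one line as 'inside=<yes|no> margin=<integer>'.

d = (-2, -12),  |d|² = 148;  R = 4+1 = 5,  c = 148−5² = 123
v_rel = (-1, 14),  |v_rel|² = 197;  v_rel·d = (-1)·(-2) + (14)·(-12) = -166
197·t² + 332·t + 123 = 0  ⇒  m = (-166)² − 197·123 = 3325
m = 3325 > 0,  v_rel·d = -166 < 0  ⇒  outside

inside=no margin=3325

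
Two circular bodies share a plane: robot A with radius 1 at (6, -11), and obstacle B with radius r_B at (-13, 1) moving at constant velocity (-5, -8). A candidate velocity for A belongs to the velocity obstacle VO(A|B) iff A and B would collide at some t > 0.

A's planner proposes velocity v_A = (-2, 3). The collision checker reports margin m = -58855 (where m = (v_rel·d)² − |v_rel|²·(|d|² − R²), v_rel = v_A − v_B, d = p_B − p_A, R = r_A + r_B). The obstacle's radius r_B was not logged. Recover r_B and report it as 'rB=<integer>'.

m = -58855
d = (-19, 12);  v_rel = (3, 11),  |v_rel|² = 130
v_rel×d = (3)·(12) − (11)·(-19) = 245
since m = R²·130 − 245²:  R² = (60025 + -58855) / 130 = 9
R = √9 = 3  ⇒  r_B = 3 − 1 = 2

rB=2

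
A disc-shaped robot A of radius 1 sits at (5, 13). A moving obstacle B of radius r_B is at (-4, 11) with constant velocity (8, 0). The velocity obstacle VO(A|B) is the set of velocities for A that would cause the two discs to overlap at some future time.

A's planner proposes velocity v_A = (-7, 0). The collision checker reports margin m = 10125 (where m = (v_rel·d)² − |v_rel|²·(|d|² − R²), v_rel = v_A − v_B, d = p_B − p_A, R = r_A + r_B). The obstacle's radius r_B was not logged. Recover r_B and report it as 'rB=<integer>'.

m = 10125
d = (-9, -2);  v_rel = (-15, 0),  |v_rel|² = 225
v_rel×d = (-15)·(-2) − (0)·(-9) = 30
since m = R²·225 − 30²:  R² = (900 + 10125) / 225 = 49
R = √49 = 7  ⇒  r_B = 7 − 1 = 6

rB=6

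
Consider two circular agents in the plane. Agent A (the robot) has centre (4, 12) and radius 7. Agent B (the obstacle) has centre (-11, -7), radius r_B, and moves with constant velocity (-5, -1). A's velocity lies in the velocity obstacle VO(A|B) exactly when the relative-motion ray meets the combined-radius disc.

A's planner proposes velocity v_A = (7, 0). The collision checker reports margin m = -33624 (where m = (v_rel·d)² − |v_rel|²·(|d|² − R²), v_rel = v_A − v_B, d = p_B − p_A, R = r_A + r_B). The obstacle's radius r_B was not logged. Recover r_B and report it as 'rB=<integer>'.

m = -33624
d = (-15, -19);  v_rel = (12, 1),  |v_rel|² = 145
v_rel×d = (12)·(-19) − (1)·(-15) = -213
since m = R²·145 − (-213)²:  R² = (45369 + -33624) / 145 = 81
R = √81 = 9  ⇒  r_B = 9 − 7 = 2

rB=2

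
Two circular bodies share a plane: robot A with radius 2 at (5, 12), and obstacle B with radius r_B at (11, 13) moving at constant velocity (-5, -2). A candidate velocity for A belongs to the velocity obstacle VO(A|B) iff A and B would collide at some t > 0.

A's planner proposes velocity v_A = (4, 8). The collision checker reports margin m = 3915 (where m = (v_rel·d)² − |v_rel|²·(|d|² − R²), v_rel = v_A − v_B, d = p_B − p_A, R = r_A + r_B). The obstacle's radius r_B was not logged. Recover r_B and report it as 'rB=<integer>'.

m = 3915
d = (6, 1);  v_rel = (9, 10),  |v_rel|² = 181
v_rel×d = (9)·(1) − (10)·(6) = -51
since m = R²·181 − (-51)²:  R² = (2601 + 3915) / 181 = 36
R = √36 = 6  ⇒  r_B = 6 − 2 = 4

rB=4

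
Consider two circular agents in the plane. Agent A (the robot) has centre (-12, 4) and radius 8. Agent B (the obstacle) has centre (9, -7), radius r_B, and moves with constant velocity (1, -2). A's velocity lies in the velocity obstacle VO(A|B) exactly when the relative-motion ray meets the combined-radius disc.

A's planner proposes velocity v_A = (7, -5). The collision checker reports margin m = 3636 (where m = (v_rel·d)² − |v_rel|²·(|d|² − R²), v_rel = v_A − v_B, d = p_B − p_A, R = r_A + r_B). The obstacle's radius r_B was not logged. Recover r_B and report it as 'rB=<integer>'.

m = 3636
d = (21, -11);  v_rel = (6, -3),  |v_rel|² = 45
v_rel×d = (6)·(-11) − (-3)·(21) = -3
since m = R²·45 − (-3)²:  R² = (9 + 3636) / 45 = 81
R = √81 = 9  ⇒  r_B = 9 − 8 = 1

rB=1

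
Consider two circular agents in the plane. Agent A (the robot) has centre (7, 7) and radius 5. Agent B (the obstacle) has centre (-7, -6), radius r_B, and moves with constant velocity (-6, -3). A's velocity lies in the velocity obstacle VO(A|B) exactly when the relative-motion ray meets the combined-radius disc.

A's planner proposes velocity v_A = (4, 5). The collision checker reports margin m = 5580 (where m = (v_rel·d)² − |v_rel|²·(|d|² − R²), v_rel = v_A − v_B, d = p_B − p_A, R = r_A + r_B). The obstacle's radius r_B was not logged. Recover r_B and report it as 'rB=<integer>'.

m = 5580
d = (-14, -13);  v_rel = (10, 8),  |v_rel|² = 164
v_rel×d = (10)·(-13) − (8)·(-14) = -18
since m = R²·164 − (-18)²:  R² = (324 + 5580) / 164 = 36
R = √36 = 6  ⇒  r_B = 6 − 5 = 1

rB=1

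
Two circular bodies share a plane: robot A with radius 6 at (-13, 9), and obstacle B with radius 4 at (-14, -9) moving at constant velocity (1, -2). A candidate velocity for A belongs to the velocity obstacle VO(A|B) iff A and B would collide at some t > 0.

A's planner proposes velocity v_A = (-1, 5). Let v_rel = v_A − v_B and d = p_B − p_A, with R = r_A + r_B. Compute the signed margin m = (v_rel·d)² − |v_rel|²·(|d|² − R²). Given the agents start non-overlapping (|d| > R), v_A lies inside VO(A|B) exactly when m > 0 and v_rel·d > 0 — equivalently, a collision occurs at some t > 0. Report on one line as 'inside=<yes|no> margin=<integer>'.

d = (-1, -18),  |d|² = 325;  R = 6+4 = 10,  c = 325−10² = 225
v_rel = (-2, 7),  |v_rel|² = 53;  v_rel·d = (-2)·(-1) + (7)·(-18) = -124
53·t² + 248·t + 225 = 0  ⇒  m = (-124)² − 53·225 = 3451
m = 3451 > 0,  v_rel·d = -124 < 0  ⇒  outside

inside=no margin=3451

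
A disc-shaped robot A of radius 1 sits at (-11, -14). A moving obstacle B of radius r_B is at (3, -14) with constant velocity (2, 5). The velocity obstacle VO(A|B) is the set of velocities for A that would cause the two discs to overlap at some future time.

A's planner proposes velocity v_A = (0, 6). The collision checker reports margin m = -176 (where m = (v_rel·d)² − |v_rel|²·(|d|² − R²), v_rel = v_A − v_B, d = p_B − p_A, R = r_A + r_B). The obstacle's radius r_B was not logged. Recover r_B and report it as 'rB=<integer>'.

m = -176
d = (14, 0);  v_rel = (-2, 1),  |v_rel|² = 5
v_rel×d = (-2)·(0) − (1)·(14) = -14
since m = R²·5 − (-14)²:  R² = (196 + -176) / 5 = 4
R = √4 = 2  ⇒  r_B = 2 − 1 = 1

rB=1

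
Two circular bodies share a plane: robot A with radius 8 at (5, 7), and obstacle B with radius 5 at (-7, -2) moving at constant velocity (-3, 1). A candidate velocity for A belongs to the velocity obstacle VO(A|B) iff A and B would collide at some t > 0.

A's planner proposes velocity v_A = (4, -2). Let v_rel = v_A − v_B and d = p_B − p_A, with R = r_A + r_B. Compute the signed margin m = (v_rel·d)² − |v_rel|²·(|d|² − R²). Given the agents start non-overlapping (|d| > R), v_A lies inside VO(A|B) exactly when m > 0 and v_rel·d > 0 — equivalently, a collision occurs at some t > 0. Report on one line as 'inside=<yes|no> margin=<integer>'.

d = (-12, -9),  |d|² = 225;  R = 8+5 = 13,  c = 225−13² = 56
v_rel = (7, -3),  |v_rel|² = 58;  v_rel·d = (7)·(-12) + (-3)·(-9) = -57
58·t² + 114·t + 56 = 0  ⇒  m = (-57)² − 58·56 = 1
m = 1 > 0,  v_rel·d = -57 < 0  ⇒  outside

inside=no margin=1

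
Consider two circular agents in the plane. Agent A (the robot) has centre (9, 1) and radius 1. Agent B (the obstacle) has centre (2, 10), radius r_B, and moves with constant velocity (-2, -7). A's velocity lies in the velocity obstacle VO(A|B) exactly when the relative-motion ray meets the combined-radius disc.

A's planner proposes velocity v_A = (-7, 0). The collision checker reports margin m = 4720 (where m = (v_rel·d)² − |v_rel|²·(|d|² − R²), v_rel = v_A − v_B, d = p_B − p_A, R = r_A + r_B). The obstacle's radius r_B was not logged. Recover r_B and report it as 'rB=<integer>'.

m = 4720
d = (-7, 9);  v_rel = (-5, 7),  |v_rel|² = 74
v_rel×d = (-5)·(9) − (7)·(-7) = 4
since m = R²·74 − 4²:  R² = (16 + 4720) / 74 = 64
R = √64 = 8  ⇒  r_B = 8 − 1 = 7

rB=7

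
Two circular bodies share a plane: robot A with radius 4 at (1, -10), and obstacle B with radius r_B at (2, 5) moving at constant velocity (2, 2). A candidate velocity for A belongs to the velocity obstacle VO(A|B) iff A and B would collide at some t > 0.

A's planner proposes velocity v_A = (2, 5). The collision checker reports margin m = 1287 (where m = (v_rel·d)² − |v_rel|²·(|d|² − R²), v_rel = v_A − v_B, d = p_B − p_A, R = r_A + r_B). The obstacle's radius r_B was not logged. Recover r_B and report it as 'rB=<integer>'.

m = 1287
d = (1, 15);  v_rel = (0, 3),  |v_rel|² = 9
v_rel×d = (0)·(15) − (3)·(1) = -3
since m = R²·9 − (-3)²:  R² = (9 + 1287) / 9 = 144
R = √144 = 12  ⇒  r_B = 12 − 4 = 8

rB=8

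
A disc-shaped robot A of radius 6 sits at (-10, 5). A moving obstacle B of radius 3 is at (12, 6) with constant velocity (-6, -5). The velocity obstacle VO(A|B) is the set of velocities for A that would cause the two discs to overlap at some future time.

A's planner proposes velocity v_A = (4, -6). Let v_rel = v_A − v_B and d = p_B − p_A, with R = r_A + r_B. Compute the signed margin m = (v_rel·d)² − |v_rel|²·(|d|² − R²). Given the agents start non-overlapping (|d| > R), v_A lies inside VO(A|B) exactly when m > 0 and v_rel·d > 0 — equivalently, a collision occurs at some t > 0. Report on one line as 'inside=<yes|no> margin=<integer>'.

d = (22, 1),  |d|² = 485;  R = 6+3 = 9,  c = 485−9² = 404
v_rel = (10, -1),  |v_rel|² = 101;  v_rel·d = (10)·(22) + (-1)·(1) = 219
101·t² − 438·t + 404 = 0  ⇒  m = 219² − 101·404 = 7157
m = 7157 > 0,  v_rel·d = 219 > 0  ⇒  inside

inside=yes margin=7157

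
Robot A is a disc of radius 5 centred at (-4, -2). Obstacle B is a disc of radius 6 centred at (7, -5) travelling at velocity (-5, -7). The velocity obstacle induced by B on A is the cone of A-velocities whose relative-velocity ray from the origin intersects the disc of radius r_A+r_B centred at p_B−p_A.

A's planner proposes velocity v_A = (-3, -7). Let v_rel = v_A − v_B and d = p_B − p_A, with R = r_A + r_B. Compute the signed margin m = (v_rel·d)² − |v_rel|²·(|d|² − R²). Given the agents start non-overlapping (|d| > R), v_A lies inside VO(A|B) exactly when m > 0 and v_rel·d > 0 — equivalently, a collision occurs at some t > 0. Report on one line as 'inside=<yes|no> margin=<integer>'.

d = (11, -3),  |d|² = 130;  R = 5+6 = 11,  c = 130−11² = 9
v_rel = (2, 0),  |v_rel|² = 4;  v_rel·d = (2)·(11) + (0)·(-3) = 22
4·t² − 44·t + 9 = 0  ⇒  m = 22² − 4·9 = 448
m = 448 > 0,  v_rel·d = 22 > 0  ⇒  inside

inside=yes margin=448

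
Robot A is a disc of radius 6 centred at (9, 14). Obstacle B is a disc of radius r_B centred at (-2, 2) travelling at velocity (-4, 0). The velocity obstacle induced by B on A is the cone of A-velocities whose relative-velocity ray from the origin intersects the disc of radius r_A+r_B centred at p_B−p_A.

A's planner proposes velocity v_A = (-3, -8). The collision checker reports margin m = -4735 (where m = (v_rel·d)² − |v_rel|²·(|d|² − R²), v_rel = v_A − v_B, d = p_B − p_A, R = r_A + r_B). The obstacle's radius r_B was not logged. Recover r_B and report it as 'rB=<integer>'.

m = -4735
d = (-11, -12);  v_rel = (1, -8),  |v_rel|² = 65
v_rel×d = (1)·(-12) − (-8)·(-11) = -100
since m = R²·65 − (-100)²:  R² = (10000 + -4735) / 65 = 81
R = √81 = 9  ⇒  r_B = 9 − 6 = 3

rB=3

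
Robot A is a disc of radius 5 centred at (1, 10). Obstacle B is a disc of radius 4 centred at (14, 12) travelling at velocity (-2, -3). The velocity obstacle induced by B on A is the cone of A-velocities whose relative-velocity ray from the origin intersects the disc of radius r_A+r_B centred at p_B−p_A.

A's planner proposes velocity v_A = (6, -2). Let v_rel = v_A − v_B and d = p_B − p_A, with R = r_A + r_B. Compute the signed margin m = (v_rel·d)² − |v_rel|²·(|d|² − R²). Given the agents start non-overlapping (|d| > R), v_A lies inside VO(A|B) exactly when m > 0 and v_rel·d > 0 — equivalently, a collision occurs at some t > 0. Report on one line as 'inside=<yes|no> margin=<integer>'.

d = (13, 2),  |d|² = 173;  R = 5+4 = 9,  c = 173−9² = 92
v_rel = (8, 1),  |v_rel|² = 65;  v_rel·d = (8)·(13) + (1)·(2) = 106
65·t² − 212·t + 92 = 0  ⇒  m = 106² − 65·92 = 5256
m = 5256 > 0,  v_rel·d = 106 > 0  ⇒  inside

inside=yes margin=5256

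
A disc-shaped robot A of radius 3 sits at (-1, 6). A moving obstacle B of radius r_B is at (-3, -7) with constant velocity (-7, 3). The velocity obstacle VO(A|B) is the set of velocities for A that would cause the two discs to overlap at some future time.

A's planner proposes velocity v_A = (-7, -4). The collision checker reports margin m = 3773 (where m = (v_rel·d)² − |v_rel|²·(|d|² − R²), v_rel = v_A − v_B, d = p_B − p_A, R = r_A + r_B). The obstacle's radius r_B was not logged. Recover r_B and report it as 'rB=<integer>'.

m = 3773
d = (-2, -13);  v_rel = (0, -7),  |v_rel|² = 49
v_rel×d = (0)·(-13) − (-7)·(-2) = -14
since m = R²·49 − (-14)²:  R² = (196 + 3773) / 49 = 81
R = √81 = 9  ⇒  r_B = 9 − 3 = 6

rB=6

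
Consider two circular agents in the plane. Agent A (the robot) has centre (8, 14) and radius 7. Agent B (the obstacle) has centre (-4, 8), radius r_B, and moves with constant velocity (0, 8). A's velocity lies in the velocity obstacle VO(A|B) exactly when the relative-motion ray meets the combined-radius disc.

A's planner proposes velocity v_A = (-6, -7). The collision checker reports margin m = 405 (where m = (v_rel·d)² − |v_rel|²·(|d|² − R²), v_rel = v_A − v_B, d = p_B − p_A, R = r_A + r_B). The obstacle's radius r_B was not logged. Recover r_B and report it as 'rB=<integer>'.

m = 405
d = (-12, -6);  v_rel = (-6, -15),  |v_rel|² = 261
v_rel×d = (-6)·(-6) − (-15)·(-12) = -144
since m = R²·261 − (-144)²:  R² = (20736 + 405) / 261 = 81
R = √81 = 9  ⇒  r_B = 9 − 7 = 2

rB=2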